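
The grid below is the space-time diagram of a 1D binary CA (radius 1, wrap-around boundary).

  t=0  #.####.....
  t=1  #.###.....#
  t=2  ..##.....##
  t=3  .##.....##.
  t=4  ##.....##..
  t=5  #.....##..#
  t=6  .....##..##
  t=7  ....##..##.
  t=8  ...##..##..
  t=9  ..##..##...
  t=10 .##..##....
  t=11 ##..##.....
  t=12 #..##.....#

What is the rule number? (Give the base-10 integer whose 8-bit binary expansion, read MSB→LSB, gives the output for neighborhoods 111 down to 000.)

142

  [7] ### => #  t=0,i=3
  [6] ##. => .  t=0,i=5
  [5] #.# => .  t=0,i=1
  [4] #.. => .  t=0,i=6
  [3] .## => #  t=0,i=2
  [2] .#. => #  t=0,i=0
  [1] ..# => #  t=0,i=10
  [0] ... => .  t=0,i=7
  bits 10001110 = 142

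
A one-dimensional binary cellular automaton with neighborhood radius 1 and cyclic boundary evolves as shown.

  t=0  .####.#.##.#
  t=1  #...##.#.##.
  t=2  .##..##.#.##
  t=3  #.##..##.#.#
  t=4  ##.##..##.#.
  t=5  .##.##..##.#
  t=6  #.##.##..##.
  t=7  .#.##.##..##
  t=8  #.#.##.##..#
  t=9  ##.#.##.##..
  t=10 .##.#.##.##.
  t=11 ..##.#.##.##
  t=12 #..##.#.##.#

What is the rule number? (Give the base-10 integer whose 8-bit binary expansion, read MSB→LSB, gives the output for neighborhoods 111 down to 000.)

  ###|.  b7=0 t=0,i=2
  ##.|#  b6=1 t=0,i=4
  #.#|#  b5=1 t=0,i=0
  #..|#  b4=1 t=1,i=1
  .##|.  b3=0 t=0,i=1
  .#.|.  b2=0 t=0,i=6
  ..#|.  b1=0 t=1,i=3
  ...|#  b0=1 t=1,i=2
  bits 01110001 = 113

113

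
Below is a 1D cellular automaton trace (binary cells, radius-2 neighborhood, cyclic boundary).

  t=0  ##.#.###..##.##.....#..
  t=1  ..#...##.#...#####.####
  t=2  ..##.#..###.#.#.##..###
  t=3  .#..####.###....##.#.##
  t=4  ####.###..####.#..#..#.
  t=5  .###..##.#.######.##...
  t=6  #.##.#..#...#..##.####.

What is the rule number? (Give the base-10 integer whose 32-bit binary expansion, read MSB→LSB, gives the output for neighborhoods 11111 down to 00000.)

  nb #####: next=.  (t=1,i=15, bit31=0)
  nb ####.: next=#  (t=1,i=16, bit30=1)
  nb ###.#: next=#  (t=1,i=17, bit29=1)
  nb ###..: next=#  (t=0,i=7, bit28=1)
  nb ##.##: next=.  (t=0,i=12, bit27=0)
  nb ##.#.: next=#  (t=0,i=2, bit26=1)
  nb ##..#: next=.  (t=0,i=8, bit25=0)
  nb ##...: next=#  (t=0,i=15, bit24=1)
  nb #.###: next=.  (t=0,i=5, bit23=0)
  nb #.##.: next=#  (t=0,i=13, bit22=1)
  nb #.#.#: next=.  (t=0,i=3, bit21=0)
  nb #.#..: next=#  (t=1,i=9, bit20=1)
  nb #..##: next=#  (t=0,i=9, bit19=1)
  nb #..#.: next=.  (t=1,i=1, bit18=0)
  nb #...#: next=.  (t=1,i=4, bit17=0)
  nb #....: next=#  (t=0,i=16, bit16=1)
  nb .####: next=#  (t=1,i=14, bit15=1)
  nb .###.: next=#  (t=0,i=6, bit14=1)
  nb .##.#: next=.  (t=0,i=1, bit13=0)
  nb .##..: next=#  (t=0,i=14, bit12=1)
  nb .#.##: next=.  (t=0,i=4, bit11=0)
  nb .#.#.: next=.  (t=2,i=13, bit10=0)
  nb .#..#: next=#  (t=0,i=21, bit9=1)
  nb .#...: next=#  (t=1,i=3, bit8=1)
  nb ..###: next=.  (t=1,i=13, bit7=0)
  nb ..##.: next=.  (t=0,i=0, bit6=0)
  nb ..#.#: next=.  (t=4,i=21, bit5=0)
  nb ..#..: next=#  (t=0,i=20, bit4=1)
  nb ...##: next=#  (t=1,i=5, bit3=1)
  nb ...#.: next=#  (t=0,i=19, bit2=1)
  nb ....#: next=.  (t=0,i=18, bit1=0)
  nb .....: next=#  (t=0,i=17, bit0=1)
  bits 01110101010110011101001100011101 = 1968821021

1968821021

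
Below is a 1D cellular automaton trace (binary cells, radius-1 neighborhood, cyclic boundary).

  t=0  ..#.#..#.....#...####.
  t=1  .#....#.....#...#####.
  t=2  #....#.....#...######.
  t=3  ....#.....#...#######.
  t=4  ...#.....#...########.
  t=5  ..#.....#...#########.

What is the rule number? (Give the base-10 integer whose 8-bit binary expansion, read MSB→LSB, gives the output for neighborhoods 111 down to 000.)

202

  nb ###: next=#  (t=0,i=18, bit7=1)
  nb ##.: next=#  (t=0,i=20, bit6=1)
  nb #.#: next=.  (t=0,i=3, bit5=0)
  nb #..: next=.  (t=0,i=5, bit4=0)
  nb .##: next=#  (t=0,i=17, bit3=1)
  nb .#.: next=.  (t=0,i=2, bit2=0)
  nb ..#: next=#  (t=0,i=1, bit1=1)
  nb ...: next=.  (t=0,i=0, bit0=0)
  bits 11001010 = 202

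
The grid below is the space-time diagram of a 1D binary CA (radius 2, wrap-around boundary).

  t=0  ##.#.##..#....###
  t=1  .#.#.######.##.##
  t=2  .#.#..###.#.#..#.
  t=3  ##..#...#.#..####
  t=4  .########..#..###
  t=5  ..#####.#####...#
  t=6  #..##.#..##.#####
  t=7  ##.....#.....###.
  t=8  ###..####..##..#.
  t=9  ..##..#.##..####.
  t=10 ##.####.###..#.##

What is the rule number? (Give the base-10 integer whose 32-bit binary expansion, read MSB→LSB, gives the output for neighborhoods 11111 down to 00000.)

3009844030

  ##### -> #   bit 31 = 1  t=0,i=16
  ####. -> .   bit 30 = 0  t=0,i=0
  ###.# -> #   bit 29 = 1  t=0,i=1
  ###.. -> #   bit 28 = 1  t=3,i=1
  ##.## -> .   bit 27 = 0  t=1,i=11
  ##.#. -> .   bit 26 = 0  t=0,i=2
  ##..# -> #   bit 25 = 1  t=0,i=7
  ##... -> #   bit 24 = 1  t=5,i=13
  #.### -> .   bit 23 = 0  t=1,i=5
  #.##. -> #   bit 22 = 1  t=0,i=5
  #.#.# -> #   bit 21 = 1  t=0,i=3
  #.#.. -> .   bit 20 = 0  t=2,i=3
  #..## -> .   bit 19 = 0  t=2,i=5
  #..#. -> #   bit 18 = 1  t=0,i=8
  #...# -> #   bit 17 = 1  t=3,i=6
  #.... -> .   bit 16 = 0  t=0,i=11
  .#### -> #   bit 15 = 1  t=0,i=15
  .###. -> .   bit 14 = 0  t=2,i=7
  .##.# -> .   bit 13 = 0  t=1,i=13
  .##.. -> #   bit 12 = 1  t=0,i=6
  .#.## -> .   bit 11 = 0  t=0,i=4
  .#.#. -> .   bit 10 = 0  t=1,i=2
  .#..# -> #   bit 9 = 1  t=2,i=4
  .#... -> #   bit 8 = 1  t=0,i=10
  ..### -> .   bit 7 = 0  t=0,i=14
  ..##. -> .   bit 6 = 0  t=6,i=3
  ..#.# -> #   bit 5 = 1  t=2,i=1
  ..#.. -> #   bit 4 = 1  t=0,i=9
  ...## -> #   bit 3 = 1  t=0,i=13
  ...#. -> #   bit 2 = 1  t=3,i=7
  ....# -> #   bit 1 = 1  t=0,i=12
  ..... -> .   bit 0 = 0  t=7,i=4
  bits 10110011011001101001001100111110 = 3009844030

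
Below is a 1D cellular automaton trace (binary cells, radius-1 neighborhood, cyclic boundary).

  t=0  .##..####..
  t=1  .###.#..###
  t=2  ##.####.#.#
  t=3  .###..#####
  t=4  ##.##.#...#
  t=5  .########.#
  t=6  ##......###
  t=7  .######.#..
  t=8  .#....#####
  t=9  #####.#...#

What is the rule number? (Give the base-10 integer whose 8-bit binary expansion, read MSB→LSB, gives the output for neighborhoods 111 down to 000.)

125

  ###|.  b7=0 t=0,i=6
  ##.|#  b6=1 t=0,i=2
  #.#|#  b5=1 t=1,i=0
  #..|#  b4=1 t=0,i=3
  .##|#  b3=1 t=0,i=1
  .#.|#  b2=1 t=1,i=5
  ..#|.  b1=0 t=0,i=0
  ...|#  b0=1 t=0,i=10
  bits 01111101 = 125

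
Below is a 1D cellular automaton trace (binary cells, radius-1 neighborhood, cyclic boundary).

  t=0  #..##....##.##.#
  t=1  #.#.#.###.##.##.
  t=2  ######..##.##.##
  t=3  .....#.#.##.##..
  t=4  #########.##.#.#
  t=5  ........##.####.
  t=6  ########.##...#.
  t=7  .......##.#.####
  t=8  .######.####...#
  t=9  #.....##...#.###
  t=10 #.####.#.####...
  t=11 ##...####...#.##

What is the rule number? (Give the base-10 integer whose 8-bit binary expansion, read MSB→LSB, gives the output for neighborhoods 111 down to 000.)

103

  nb ###: next=.  (t=1,i=7, bit7=0)
  nb ##.: next=#  (t=0,i=0, bit6=1)
  nb #.#: next=#  (t=0,i=11, bit5=1)
  nb #..: next=.  (t=0,i=1, bit4=0)
  nb .##: next=.  (t=0,i=3, bit3=0)
  nb .#.: next=#  (t=1,i=0, bit2=1)
  nb ..#: next=#  (t=0,i=2, bit1=1)
  nb ...: next=#  (t=0,i=6, bit0=1)
  bits 01100111 = 103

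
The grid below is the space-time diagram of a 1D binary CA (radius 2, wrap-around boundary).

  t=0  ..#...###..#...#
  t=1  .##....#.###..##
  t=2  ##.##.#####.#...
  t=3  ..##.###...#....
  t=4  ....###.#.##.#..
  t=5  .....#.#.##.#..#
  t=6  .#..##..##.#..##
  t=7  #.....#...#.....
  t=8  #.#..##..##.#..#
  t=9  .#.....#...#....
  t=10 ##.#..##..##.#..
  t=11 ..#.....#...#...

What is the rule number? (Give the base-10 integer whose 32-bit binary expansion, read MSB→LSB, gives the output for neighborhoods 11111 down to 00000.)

264620084

  ##### -> .   bit 31 = 0  t=2,i=8
  ####. -> .   bit 30 = 0  t=2,i=9
  ###.# -> .   bit 29 = 0  t=2,i=10
  ###.. -> .   bit 28 = 0  t=0,i=8
  ##.## -> #   bit 27 = 1  t=1,i=0
  ##.#. -> #   bit 26 = 1  t=2,i=11
  ##..# -> #   bit 25 = 1  t=0,i=9
  ##... -> #   bit 24 = 1  t=1,i=3
  #.### -> #   bit 23 = 1  t=1,i=9
  #.##. -> #   bit 22 = 1  t=1,i=1
  #.#.# -> .   bit 21 = 0  t=4,i=8
  #.#.. -> .   bit 20 = 0  t=2,i=12
  #..## -> .   bit 19 = 0  t=1,i=13
  #..#. -> #   bit 18 = 1  t=0,i=1
  #...# -> .   bit 17 = 0  t=0,i=4
  #.... -> #   bit 16 = 1  t=1,i=4
  .#### -> #   bit 15 = 1  t=2,i=7
  .###. -> #   bit 14 = 1  t=0,i=7
  .##.# -> .   bit 13 = 0  t=1,i=15
  .##.. -> .   bit 12 = 0  t=1,i=2
  .#.## -> #   bit 11 = 1  t=1,i=8
  .#.#. -> .   bit 10 = 0  t=5,i=6
  .#..# -> .   bit 9 = 0  t=0,i=0
  .#... -> .   bit 8 = 0  t=0,i=3
  ..### -> .   bit 7 = 0  t=0,i=6
  ..##. -> .   bit 6 = 0  t=1,i=14
  ..#.# -> #   bit 5 = 1  t=1,i=7
  ..#.. -> #   bit 4 = 1  t=0,i=2
  ...## -> .   bit 3 = 0  t=0,i=5
  ...#. -> #   bit 2 = 1  t=0,i=14
  ....# -> .   bit 1 = 0  t=1,i=5
  ..... -> .   bit 0 = 0  t=3,i=14
  bits 00001111110001011100100000110100 = 264620084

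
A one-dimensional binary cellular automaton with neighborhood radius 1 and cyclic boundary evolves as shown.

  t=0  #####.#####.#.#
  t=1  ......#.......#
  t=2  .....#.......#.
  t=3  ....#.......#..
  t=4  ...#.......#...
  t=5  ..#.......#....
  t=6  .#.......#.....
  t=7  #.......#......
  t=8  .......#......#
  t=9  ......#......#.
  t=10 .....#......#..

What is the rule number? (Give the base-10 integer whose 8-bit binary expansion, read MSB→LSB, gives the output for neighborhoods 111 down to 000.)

  nb ###: next=.  (t=0,i=0, bit7=0)
  nb ##.: next=.  (t=0,i=4, bit6=0)
  nb #.#: next=.  (t=0,i=5, bit5=0)
  nb #..: next=.  (t=1,i=0, bit4=0)
  nb .##: next=#  (t=0,i=6, bit3=1)
  nb .#.: next=.  (t=0,i=12, bit2=0)
  nb ..#: next=#  (t=1,i=5, bit1=1)
  nb ...: next=.  (t=1,i=1, bit0=0)
  bits 00001010 = 10

10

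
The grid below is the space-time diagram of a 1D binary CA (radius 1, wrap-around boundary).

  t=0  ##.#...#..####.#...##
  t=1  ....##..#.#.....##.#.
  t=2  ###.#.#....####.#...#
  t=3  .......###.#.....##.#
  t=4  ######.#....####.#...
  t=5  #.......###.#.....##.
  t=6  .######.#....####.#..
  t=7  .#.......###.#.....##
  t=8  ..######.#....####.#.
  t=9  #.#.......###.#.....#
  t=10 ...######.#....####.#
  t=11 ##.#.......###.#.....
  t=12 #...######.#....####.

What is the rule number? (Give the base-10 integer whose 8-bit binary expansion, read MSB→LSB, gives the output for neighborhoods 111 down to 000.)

25

  [7] ### => .  t=0,i=0
  [6] ##. => .  t=0,i=1
  [5] #.# => .  t=0,i=2
  [4] #.. => #  t=0,i=4
  [3] .## => #  t=0,i=10
  [2] .#. => .  t=0,i=3
  [1] ..# => .  t=0,i=6
  [0] ... => #  t=0,i=5
  bits 00011001 = 25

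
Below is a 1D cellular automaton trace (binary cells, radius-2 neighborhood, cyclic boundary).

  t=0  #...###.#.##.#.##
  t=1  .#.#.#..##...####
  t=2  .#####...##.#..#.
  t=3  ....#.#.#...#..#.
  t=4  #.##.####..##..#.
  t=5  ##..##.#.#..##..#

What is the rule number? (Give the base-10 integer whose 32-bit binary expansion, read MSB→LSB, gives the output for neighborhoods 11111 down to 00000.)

1269914654

  #####|.  b31=0 t=2,i=3
  ####.|#  b30=1 t=1,i=15
  ###.#|.  b29=0 t=0,i=6
  ###..|.  b28=0 t=0,i=0
  ##.##|#  b27=1 t=4,i=4
  ##.#.|.  b26=0 t=0,i=7
  ##..#|#  b25=1 t=4,i=9
  ##...|#  b24=1 t=0,i=1
  #.###|#  b23=1 t=0,i=15
  #.##.|.  b22=0 t=0,i=10
  #.#.#|#  b21=1 t=0,i=8
  #.#..|#  b20=1 t=1,i=5
  #..##|.  b19=0 t=1,i=7
  #..#.|.  b18=0 t=2,i=14
  #...#|.  b17=0 t=0,i=2
  #....|#  b16=1 t=3,i=0
  .####|.  b15=0 t=1,i=14
  .###.|#  b14=1 t=0,i=5
  .##.#|.  b13=0 t=0,i=11
  .##..|#  b12=1 t=1,i=9
  .#.##|#  b11=1 t=0,i=9
  .#.#.|#  b10=1 t=1,i=2
  .#..#|.  b9=0 t=1,i=6
  .#...|.  b8=0 t=3,i=9
  ..###|.  b7=0 t=0,i=4
  ..##.|.  b6=0 t=1,i=8
  ..#.#|.  b5=0 t=3,i=4
  ..#..|#  b4=1 t=2,i=15
  ...##|#  b3=1 t=0,i=3
  ...#.|#  b2=1 t=3,i=3
  ....#|#  b1=1 t=3,i=2
  .....|.  b0=0 t=3,i=1
  bits 01001011101100010101110000011110 = 1269914654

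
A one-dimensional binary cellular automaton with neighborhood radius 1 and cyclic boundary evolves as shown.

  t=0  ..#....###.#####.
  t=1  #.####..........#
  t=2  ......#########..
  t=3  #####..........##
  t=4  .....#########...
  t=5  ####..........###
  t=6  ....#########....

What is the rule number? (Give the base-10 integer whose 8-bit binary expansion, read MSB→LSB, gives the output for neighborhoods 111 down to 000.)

21

  [7] ### => .  t=0,i=8
  [6] ##. => .  t=0,i=9
  [5] #.# => .  t=0,i=10
  [4] #.. => #  t=0,i=3
  [3] .## => .  t=0,i=7
  [2] .#. => #  t=0,i=2
  [1] ..# => .  t=0,i=1
  [0] ... => #  t=0,i=0
  bits 00010101 = 21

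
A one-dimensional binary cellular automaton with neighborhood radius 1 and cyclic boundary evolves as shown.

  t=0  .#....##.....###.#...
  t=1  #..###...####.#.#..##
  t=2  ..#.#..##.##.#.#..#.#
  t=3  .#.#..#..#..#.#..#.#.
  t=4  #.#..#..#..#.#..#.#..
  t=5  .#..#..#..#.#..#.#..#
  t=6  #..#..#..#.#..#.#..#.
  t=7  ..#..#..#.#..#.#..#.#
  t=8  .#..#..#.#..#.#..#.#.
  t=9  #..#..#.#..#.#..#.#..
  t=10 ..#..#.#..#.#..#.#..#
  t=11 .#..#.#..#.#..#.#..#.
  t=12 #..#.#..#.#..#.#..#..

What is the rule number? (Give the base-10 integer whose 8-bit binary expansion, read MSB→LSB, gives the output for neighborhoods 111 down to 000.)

163

  ###|#  b7=1 t=0,i=14
  ##.|.  b6=0 t=0,i=7
  #.#|#  b5=1 t=0,i=16
  #..|.  b4=0 t=0,i=2
  .##|.  b3=0 t=0,i=6
  .#.|.  b2=0 t=0,i=1
  ..#|#  b1=1 t=0,i=0
  ...|#  b0=1 t=0,i=3
  bits 10100011 = 163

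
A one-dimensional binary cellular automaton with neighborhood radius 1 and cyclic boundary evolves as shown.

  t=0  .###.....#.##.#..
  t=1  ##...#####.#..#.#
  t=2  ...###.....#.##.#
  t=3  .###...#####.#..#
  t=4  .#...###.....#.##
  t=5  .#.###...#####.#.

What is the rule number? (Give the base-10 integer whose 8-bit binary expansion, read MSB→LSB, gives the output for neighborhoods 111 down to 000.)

  nb ###: next=.  (t=0,i=2, bit7=0)
  nb ##.: next=.  (t=0,i=3, bit6=0)
  nb #.#: next=.  (t=0,i=10, bit5=0)
  nb #..: next=.  (t=0,i=4, bit4=0)
  nb .##: next=#  (t=0,i=1, bit3=1)
  nb .#.: next=#  (t=0,i=9, bit2=1)
  nb ..#: next=#  (t=0,i=0, bit1=1)
  nb ...: next=#  (t=0,i=5, bit0=1)
  bits 00001111 = 15

15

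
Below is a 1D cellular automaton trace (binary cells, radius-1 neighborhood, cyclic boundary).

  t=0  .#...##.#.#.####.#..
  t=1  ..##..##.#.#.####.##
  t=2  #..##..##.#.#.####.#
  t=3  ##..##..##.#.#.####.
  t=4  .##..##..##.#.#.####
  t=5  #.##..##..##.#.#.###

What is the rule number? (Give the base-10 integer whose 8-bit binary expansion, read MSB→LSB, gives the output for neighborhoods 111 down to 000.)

  nb ###: next=#  (t=0,i=13, bit7=1)
  nb ##.: next=#  (t=0,i=6, bit6=1)
  nb #.#: next=#  (t=0,i=7, bit5=1)
  nb #..: next=#  (t=0,i=2, bit4=1)
  nb .##: next=.  (t=0,i=5, bit3=0)
  nb .#.: next=.  (t=0,i=1, bit2=0)
  nb ..#: next=.  (t=0,i=0, bit1=0)
  nb ...: next=#  (t=0,i=3, bit0=1)
  bits 11110001 = 241

241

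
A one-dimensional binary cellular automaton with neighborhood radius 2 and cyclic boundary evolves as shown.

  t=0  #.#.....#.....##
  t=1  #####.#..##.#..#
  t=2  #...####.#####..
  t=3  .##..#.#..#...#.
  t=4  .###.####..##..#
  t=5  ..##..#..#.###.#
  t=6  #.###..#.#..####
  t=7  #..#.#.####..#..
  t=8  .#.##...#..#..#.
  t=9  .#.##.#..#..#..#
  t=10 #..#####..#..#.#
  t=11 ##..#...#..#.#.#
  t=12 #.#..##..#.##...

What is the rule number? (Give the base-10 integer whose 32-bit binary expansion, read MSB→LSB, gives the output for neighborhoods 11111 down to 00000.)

643037026

  #####|.  b31=0 t=1,i=1
  ####.|.  b30=0 t=1,i=3
  ###.#|#  b29=1 t=0,i=0
  ###..|.  b28=0 t=2,i=13
  ##.##|.  b27=0 t=2,i=8
  ##.#.|#  b26=1 t=0,i=1
  ##..#|#  b25=1 t=2,i=14
  ##...|.  b24=0 t=8,i=5
  #.###|.  b23=0 t=2,i=9
  #.##.|#  b22=1 t=8,i=3
  #.#.#|.  b21=0 t=7,i=5
  #.#..|#  b20=1 t=0,i=2
  #..##|.  b19=0 t=1,i=8
  #..#.|.  b18=0 t=2,i=15
  #...#|#  b17=1 t=2,i=2
  #....|#  b16=1 t=0,i=4
  .####|#  b15=1 t=1,i=0
  .###.|#  b14=1 t=0,i=15
  .##.#|#  b13=1 t=1,i=10
  .##..|#  b12=1 t=3,i=2
  .#.##|.  b11=0 t=4,i=0
  .#.#.|#  b10=1 t=3,i=6
  .#..#|#  b9=1 t=1,i=7
  .#...|#  b8=1 t=0,i=3
  ..###|.  b7=0 t=0,i=14
  ..##.|#  b6=1 t=1,i=9
  ..#.#|#  b5=1 t=3,i=5
  ..#..|.  b4=0 t=0,i=8
  ...##|.  b3=0 t=0,i=13
  ...#.|.  b2=0 t=0,i=7
  ....#|#  b1=1 t=0,i=6
  .....|.  b0=0 t=0,i=5
  bits 00100110010100111111011101100010 = 643037026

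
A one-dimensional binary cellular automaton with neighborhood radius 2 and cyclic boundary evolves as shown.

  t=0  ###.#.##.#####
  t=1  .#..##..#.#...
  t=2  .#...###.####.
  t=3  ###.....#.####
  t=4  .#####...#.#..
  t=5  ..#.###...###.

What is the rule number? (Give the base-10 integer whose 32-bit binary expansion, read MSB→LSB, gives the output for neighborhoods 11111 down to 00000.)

  #####|.  b31=0 t=0,i=0
  ####.|#  b30=1 t=0,i=1
  ###.#|.  b29=0 t=0,i=2
  ###..|#  b28=1 t=2,i=12
  ##.##|#  b27=1 t=0,i=8
  ##.#.|.  b26=0 t=0,i=3
  ##..#|#  b25=1 t=1,i=6
  ##...|#  b24=1 t=3,i=3
  #.###|.  b23=0 t=0,i=9
  #.##.|.  b22=0 t=0,i=6
  #.#.#|#  b21=1 t=0,i=4
  #.#..|#  b20=1 t=1,i=10
  #..##|.  b19=0 t=1,i=3
  #..#.|#  b18=1 t=1,i=7
  #...#|.  b17=0 t=2,i=3
  #....|#  b16=1 t=1,i=12
  .####|#  b15=1 t=0,i=10
  .###.|.  b14=0 t=2,i=6
  .##.#|.  b13=0 t=0,i=7
  .##..|#  b12=1 t=1,i=5
  .#.##|#  b11=1 t=0,i=5
  .#.#.|#  b10=1 t=1,i=9
  .#..#|.  b9=0 t=1,i=2
  .#...|#  b8=1 t=1,i=11
  ..###|.  b7=0 t=2,i=5
  ..##.|.  b6=0 t=1,i=4
  ..#.#|.  b5=0 t=1,i=8
  ..#..|#  b4=1 t=1,i=1
  ...##|.  b3=0 t=2,i=4
  ...#.|.  b2=0 t=1,i=0
  ....#|.  b1=0 t=1,i=13
  .....|#  b0=1 t=3,i=5
  bits 01011011001101011001110100010001 = 1530240273

1530240273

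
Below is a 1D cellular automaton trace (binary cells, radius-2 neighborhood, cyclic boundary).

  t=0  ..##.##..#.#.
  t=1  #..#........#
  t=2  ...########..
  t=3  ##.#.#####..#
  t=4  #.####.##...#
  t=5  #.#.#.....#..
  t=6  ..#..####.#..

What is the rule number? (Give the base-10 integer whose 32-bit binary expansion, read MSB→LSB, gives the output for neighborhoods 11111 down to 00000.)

3299043731

  #####|#  b31=1 t=2,i=5
  ####.|#  b30=1 t=2,i=9
  ###.#|.  b29=0 t=3,i=1
  ###..|.  b28=0 t=2,i=10
  ##.##|.  b27=0 t=0,i=4
  ##.#.|#  b26=1 t=3,i=2
  ##..#|.  b25=0 t=0,i=7
  ##...|.  b24=0 t=2,i=11
  #.###|#  b23=1 t=3,i=5
  #.##.|.  b22=0 t=0,i=5
  #.#.#|#  b21=1 t=3,i=3
  #.#..|.  b20=0 t=0,i=11
  #..##|.  b19=0 t=3,i=11
  #..#.|.  b18=0 t=0,i=8
  #...#|#  b17=1 t=0,i=0
  #....|#  b16=1 t=1,i=5
  .####|.  b15=0 t=2,i=4
  .###.|#  b14=1 t=3,i=0
  .##.#|#  b13=1 t=0,i=3
  .##..|.  b12=0 t=0,i=6
  .#.##|#  b11=1 t=3,i=4
  .#.#.|.  b10=0 t=0,i=10
  .#..#|.  b9=0 t=5,i=11
  .#...|#  b8=1 t=0,i=12
  ..###|#  b7=1 t=2,i=3
  ..##.|.  b6=0 t=0,i=2
  ..#.#|.  b5=0 t=0,i=9
  ..#..|#  b4=1 t=1,i=3
  ...##|.  b3=0 t=0,i=1
  ...#.|.  b2=0 t=5,i=9
  ....#|#  b1=1 t=1,i=10
  .....|#  b0=1 t=1,i=6
  bits 11000100101000110110100110010011 = 3299043731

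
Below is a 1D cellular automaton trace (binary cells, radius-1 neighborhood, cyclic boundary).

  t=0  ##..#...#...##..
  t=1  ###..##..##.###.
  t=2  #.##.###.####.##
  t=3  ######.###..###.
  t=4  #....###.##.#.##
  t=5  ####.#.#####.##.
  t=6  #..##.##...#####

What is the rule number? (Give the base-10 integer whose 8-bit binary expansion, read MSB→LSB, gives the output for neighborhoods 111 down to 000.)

121

  [7] ### => .  t=1,i=1
  [6] ##. => #  t=0,i=1
  [5] #.# => #  t=1,i=11
  [4] #.. => #  t=0,i=2
  [3] .## => #  t=0,i=0
  [2] .#. => .  t=0,i=4
  [1] ..# => .  t=0,i=3
  [0] ... => #  t=0,i=6
  bits 01111001 = 121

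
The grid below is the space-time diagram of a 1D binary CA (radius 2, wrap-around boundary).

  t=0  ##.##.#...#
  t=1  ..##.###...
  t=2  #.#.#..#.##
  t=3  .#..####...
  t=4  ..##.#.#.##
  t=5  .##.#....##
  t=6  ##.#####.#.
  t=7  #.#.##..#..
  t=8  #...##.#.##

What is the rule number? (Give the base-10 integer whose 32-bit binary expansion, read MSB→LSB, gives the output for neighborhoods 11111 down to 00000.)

2623378275

  [31] ##### => #  t=6,i=5
  [30] ####. => .  t=3,i=6
  [29] ###.# => .  t=0,i=1
  [28] ###.. => #  t=1,i=7
  [27] ##.## => #  t=0,i=2
  [26] ##.#. => #  t=0,i=5
  [25] ##..# => .  t=4,i=0
  [24] ##... => .  t=1,i=8
  [23] #.### => .  t=1,i=5
  [22] #.##. => #  t=0,i=3
  [21] #.#.# => .  t=2,i=2
  [20] #.#.. => #  t=0,i=6
  [19] #..## => #  t=3,i=3
  [18] #..#. => #  t=2,i=6
  [17] #...# => .  t=0,i=8
  [16] #.... => #  t=1,i=9
  [15] .#### => #  t=3,i=5
  [14] .###. => .  t=0,i=0
  [13] .##.# => .  t=0,i=4
  [12] .##.. => #  t=4,i=10
  [11] .#.## => .  t=2,i=8
  [10] .#.#. => .  t=2,i=3
  [9] .#..# => #  t=2,i=5
  [8] .#... => #  t=0,i=7
  [7] ..### => .  t=0,i=10
  [6] ..##. => #  t=1,i=2
  [5] ..#.# => #  t=2,i=7
  [4] ..#.. => .  t=3,i=1
  [3] ...## => .  t=0,i=9
  [2] ...#. => .  t=3,i=0
  [1] ....# => #  t=1,i=0
  [0] ..... => #  t=1,i=10
  bits 10011100010111011001001101100011 = 2623378275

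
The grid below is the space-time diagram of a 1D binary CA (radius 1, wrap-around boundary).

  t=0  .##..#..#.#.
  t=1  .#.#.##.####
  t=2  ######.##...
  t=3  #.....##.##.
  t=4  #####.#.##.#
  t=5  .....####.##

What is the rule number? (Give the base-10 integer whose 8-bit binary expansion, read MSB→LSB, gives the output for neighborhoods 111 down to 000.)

61

  ###|.  b7=0 t=1,i=9
  ##.|.  b6=0 t=0,i=2
  #.#|#  b5=1 t=0,i=9
  #..|#  b4=1 t=0,i=3
  .##|#  b3=1 t=0,i=1
  .#.|#  b2=1 t=0,i=5
  ..#|.  b1=0 t=0,i=0
  ...|#  b0=1 t=2,i=10
  bits 00111101 = 61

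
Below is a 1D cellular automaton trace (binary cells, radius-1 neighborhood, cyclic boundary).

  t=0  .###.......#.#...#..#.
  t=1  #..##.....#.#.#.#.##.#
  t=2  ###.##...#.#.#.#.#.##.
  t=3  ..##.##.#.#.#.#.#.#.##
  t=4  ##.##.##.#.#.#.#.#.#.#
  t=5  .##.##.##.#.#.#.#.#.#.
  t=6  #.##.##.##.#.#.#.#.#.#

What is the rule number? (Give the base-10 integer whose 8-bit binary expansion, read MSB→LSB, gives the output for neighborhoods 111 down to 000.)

114

  ### -> .   bit 7 = 0  t=0,i=2
  ##. -> #   bit 6 = 1  t=0,i=3
  #.# -> #   bit 5 = 1  t=0,i=12
  #.. -> #   bit 4 = 1  t=0,i=4
  .## -> .   bit 3 = 0  t=0,i=1
  .#. -> .   bit 2 = 0  t=0,i=11
  ..# -> #   bit 1 = 1  t=0,i=0
  ... -> .   bit 0 = 0  t=0,i=5
  bits 01110010 = 114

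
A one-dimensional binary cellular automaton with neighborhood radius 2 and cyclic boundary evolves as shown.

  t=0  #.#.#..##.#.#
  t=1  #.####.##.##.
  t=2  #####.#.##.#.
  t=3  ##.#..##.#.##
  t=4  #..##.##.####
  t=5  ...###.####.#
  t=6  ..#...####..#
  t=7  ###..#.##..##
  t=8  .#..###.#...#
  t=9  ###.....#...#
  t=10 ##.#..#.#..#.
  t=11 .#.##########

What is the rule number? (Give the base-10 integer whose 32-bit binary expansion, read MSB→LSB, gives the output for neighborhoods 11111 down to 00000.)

1236582010

  nb #####: next=.  (t=2,i=2, bit31=0)
  nb ####.: next=#  (t=1,i=4, bit30=1)
  nb ###.#: next=.  (t=1,i=5, bit29=0)
  nb ###..: next=.  (t=4,i=0, bit28=0)
  nb ##.##: next=#  (t=1,i=6, bit27=1)
  nb ##.#.: next=.  (t=0,i=1, bit26=0)
  nb ##..#: next=.  (t=4,i=1, bit25=0)
  nb ##...: next=#  (t=9,i=3, bit24=1)
  nb #.###: next=#  (t=1,i=2, bit23=1)
  nb #.##.: next=.  (t=0,i=12, bit22=0)
  nb #.#.#: next=#  (t=0,i=2, bit21=1)
  nb #.#..: next=#  (t=0,i=4, bit20=1)
  nb #..##: next=.  (t=0,i=6, bit19=0)
  nb #..#.: next=#  (t=6,i=1, bit18=1)
  nb #...#: next=.  (t=5,i=1, bit17=0)
  nb #....: next=.  (t=9,i=4, bit16=0)
  nb .####: next=#  (t=1,i=3, bit15=1)
  nb .###.: next=.  (t=5,i=4, bit14=0)
  nb .##.#: next=#  (t=0,i=0, bit13=1)
  nb .##..: next=#  (t=7,i=8, bit12=1)
  nb .#.##: next=#  (t=0,i=11, bit11=1)
  nb .#.#.: next=#  (t=0,i=3, bit10=1)
  nb .#..#: next=#  (t=0,i=5, bit9=1)
  nb .#...: next=.  (t=5,i=0, bit8=0)
  nb ..###: next=.  (t=5,i=3, bit7=0)
  nb ..##.: next=#  (t=0,i=7, bit6=1)
  nb ..#.#: next=#  (t=7,i=5, bit5=1)
  nb ..#..: next=#  (t=6,i=2, bit4=1)
  nb ...##: next=#  (t=5,i=2, bit3=1)
  nb ...#.: next=.  (t=8,i=11, bit2=0)
  nb ....#: next=#  (t=9,i=6, bit1=1)
  nb .....: next=.  (t=9,i=5, bit0=0)
  bits 01001001101101001011111001111010 = 1236582010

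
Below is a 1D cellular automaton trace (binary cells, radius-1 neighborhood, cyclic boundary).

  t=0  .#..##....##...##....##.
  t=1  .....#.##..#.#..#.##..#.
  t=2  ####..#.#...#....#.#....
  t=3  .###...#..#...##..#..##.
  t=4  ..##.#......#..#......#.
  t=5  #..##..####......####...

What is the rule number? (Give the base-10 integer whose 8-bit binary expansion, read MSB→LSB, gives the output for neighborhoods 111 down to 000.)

  nb ###: next=#  (t=2,i=1, bit7=1)
  nb ##.: next=#  (t=0,i=5, bit6=1)
  nb #.#: next=#  (t=1,i=6, bit5=1)
  nb #..: next=.  (t=0,i=2, bit4=0)
  nb .##: next=.  (t=0,i=4, bit3=0)
  nb .#.: next=.  (t=0,i=1, bit2=0)
  nb ..#: next=.  (t=0,i=0, bit1=0)
  nb ...: next=#  (t=0,i=7, bit0=1)
  bits 11100001 = 225

225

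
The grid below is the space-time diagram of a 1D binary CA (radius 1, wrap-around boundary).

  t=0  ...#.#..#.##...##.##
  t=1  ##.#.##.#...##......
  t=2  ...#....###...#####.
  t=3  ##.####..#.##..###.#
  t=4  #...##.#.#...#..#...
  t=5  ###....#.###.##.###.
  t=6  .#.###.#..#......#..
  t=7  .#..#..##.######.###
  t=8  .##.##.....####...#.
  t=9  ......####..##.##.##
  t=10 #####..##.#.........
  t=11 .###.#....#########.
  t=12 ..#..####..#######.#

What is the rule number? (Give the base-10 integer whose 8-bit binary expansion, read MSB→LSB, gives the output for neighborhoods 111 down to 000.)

149

  nb ###: next=#  (t=2,i=9, bit7=1)
  nb ##.: next=.  (t=0,i=11, bit6=0)
  nb #.#: next=.  (t=0,i=4, bit5=0)
  nb #..: next=#  (t=0,i=0, bit4=1)
  nb .##: next=.  (t=0,i=10, bit3=0)
  nb .#.: next=#  (t=0,i=3, bit2=1)
  nb ..#: next=.  (t=0,i=2, bit1=0)
  nb ...: next=#  (t=0,i=1, bit0=1)
  bits 10010101 = 149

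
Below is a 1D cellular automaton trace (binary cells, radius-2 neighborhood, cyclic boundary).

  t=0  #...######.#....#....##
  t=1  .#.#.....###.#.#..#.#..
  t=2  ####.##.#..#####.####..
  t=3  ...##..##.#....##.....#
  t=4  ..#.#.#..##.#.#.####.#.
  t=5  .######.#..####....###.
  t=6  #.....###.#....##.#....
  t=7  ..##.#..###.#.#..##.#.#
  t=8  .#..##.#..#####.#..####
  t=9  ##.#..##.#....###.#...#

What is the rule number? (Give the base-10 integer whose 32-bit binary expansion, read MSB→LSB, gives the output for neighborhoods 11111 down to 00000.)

758977581

  ##### -> .   bit 31 = 0  t=0,i=6
  ####. -> .   bit 30 = 0  t=0,i=8
  ###.# -> #   bit 29 = 1  t=0,i=9
  ###.. -> .   bit 28 = 0  t=0,i=0
  ##.## -> #   bit 27 = 1  t=2,i=4
  ##.#. -> #   bit 26 = 1  t=0,i=10
  ##..# -> .   bit 25 = 0  t=2,i=21
  ##... -> #   bit 24 = 1  t=0,i=1
  #.### -> .   bit 23 = 0  t=2,i=17
  #.##. -> .   bit 22 = 0  t=2,i=5
  #.#.# -> #   bit 21 = 1  t=1,i=13
  #.#.. -> #   bit 20 = 1  t=0,i=11
  #..## -> #   bit 19 = 1  t=2,i=10
  #..#. -> #   bit 18 = 1  t=1,i=17
  #...# -> .   bit 17 = 0  t=0,i=2
  #.... -> #   bit 16 = 1  t=0,i=13
  .#### -> .   bit 15 = 0  t=0,i=5
  .###. -> .   bit 14 = 0  t=0,i=22
  .##.# -> .   bit 13 = 0  t=2,i=6
  .##.. -> #   bit 12 = 1  t=3,i=4
  .#.## -> .   bit 11 = 0  t=4,i=15
  .#.#. -> #   bit 10 = 1  t=1,i=2
  .#..# -> .   bit 9 = 0  t=1,i=16
  .#... -> .   bit 8 = 0  t=0,i=12
  ..### -> .   bit 7 = 0  t=0,i=4
  ..##. -> .   bit 6 = 0  t=3,i=3
  ..#.# -> #   bit 5 = 1  t=1,i=1
  ..#.. -> .   bit 4 = 0  t=0,i=16
  ...## -> #   bit 3 = 1  t=0,i=3
  ...#. -> #   bit 2 = 1  t=0,i=15
  ....# -> .   bit 1 = 0  t=0,i=14
  ..... -> #   bit 0 = 1  t=1,i=6
  bits 00101101001111010001010000101101 = 758977581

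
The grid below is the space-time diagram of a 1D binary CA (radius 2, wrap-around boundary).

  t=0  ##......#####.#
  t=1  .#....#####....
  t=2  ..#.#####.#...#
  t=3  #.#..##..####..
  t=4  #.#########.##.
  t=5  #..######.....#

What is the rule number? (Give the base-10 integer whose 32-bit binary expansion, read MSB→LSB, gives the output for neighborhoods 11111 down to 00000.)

2520421354

  [31] ##### => #  t=0,i=10
  [30] ####. => .  t=0,i=11
  [29] ###.# => .  t=0,i=12
  [28] ###.. => #  t=0,i=1
  [27] ##.## => .  t=0,i=13
  [26] ##.#. => #  t=2,i=9
  [25] ##..# => #  t=3,i=7
  [24] ##... => .  t=0,i=2
  [23] #.### => .  t=0,i=14
  [22] #.##. => .  t=4,i=12
  [21] #.#.# => #  t=4,i=0
  [20] #.#.. => #  t=2,i=10
  [19] #..## => #  t=3,i=4
  [18] #..#. => .  t=2,i=1
  [17] #...# => #  t=2,i=12
  [16] #.... => .  t=0,i=3
  [15] .#### => #  t=0,i=9
  [14] .###. => .  t=0,i=0
  [13] .##.# => .  t=4,i=13
  [12] .##.. => #  t=3,i=6
  [11] .#.## => .  t=2,i=3
  [10] .#.#. => .  t=3,i=1
  [9] .#..# => #  t=2,i=0
  [8] .#... => #  t=1,i=2
  [7] ..### => #  t=0,i=8
  [6] ..##. => #  t=3,i=5
  [5] ..#.# => #  t=2,i=2
  [4] ..#.. => .  t=1,i=1
  [3] ...## => #  t=0,i=7
  [2] ...#. => .  t=1,i=0
  [1] ....# => #  t=0,i=6
  [0] ..... => .  t=0,i=4
  bits 10010110001110101001001111101010 = 2520421354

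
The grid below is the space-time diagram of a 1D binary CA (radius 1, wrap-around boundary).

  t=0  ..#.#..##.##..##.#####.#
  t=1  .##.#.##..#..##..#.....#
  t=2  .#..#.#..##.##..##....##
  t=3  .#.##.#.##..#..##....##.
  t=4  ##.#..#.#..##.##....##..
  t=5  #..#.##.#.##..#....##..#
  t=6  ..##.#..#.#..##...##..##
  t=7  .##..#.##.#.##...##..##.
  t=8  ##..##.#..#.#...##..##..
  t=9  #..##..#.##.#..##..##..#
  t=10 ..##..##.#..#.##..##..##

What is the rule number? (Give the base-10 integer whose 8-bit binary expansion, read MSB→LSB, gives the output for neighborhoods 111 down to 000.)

  ### -> .   bit 7 = 0  t=0,i=18
  ##. -> .   bit 6 = 0  t=0,i=8
  #.# -> .   bit 5 = 0  t=0,i=3
  #.. -> .   bit 4 = 0  t=0,i=0
  .## -> #   bit 3 = 1  t=0,i=7
  .#. -> #   bit 2 = 1  t=0,i=2
  ..# -> #   bit 1 = 1  t=0,i=1
  ... -> .   bit 0 = 0  t=1,i=19
  bits 00001110 = 14

14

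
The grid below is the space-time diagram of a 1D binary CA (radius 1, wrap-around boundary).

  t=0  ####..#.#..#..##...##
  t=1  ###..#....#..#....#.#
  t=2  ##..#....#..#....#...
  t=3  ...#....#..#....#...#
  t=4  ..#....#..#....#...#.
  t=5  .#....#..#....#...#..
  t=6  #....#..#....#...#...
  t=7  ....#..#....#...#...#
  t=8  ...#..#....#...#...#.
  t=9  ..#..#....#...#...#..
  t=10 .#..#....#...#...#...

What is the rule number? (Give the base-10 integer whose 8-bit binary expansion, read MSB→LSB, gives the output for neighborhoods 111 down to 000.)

130

  ###|#  b7=1 t=0,i=0
  ##.|.  b6=0 t=0,i=3
  #.#|.  b5=0 t=0,i=7
  #..|.  b4=0 t=0,i=4
  .##|.  b3=0 t=0,i=14
  .#.|.  b2=0 t=0,i=6
  ..#|#  b1=1 t=0,i=5
  ...|.  b0=0 t=0,i=17
  bits 10000010 = 130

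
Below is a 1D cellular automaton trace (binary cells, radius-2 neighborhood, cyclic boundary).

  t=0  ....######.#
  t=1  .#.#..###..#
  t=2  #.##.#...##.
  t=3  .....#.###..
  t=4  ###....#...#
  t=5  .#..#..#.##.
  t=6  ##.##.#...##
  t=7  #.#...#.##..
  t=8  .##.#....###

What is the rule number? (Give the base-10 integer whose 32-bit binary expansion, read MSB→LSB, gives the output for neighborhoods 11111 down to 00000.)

3399423065

  nb #####: next=#  (t=0,i=6, bit31=1)
  nb ####.: next=#  (t=0,i=8, bit30=1)
  nb ###.#: next=.  (t=0,i=9, bit29=0)
  nb ###..: next=.  (t=1,i=8, bit28=0)
  nb ##.##: next=#  (t=6,i=2, bit27=1)
  nb ##.#.: next=.  (t=0,i=10, bit26=0)
  nb ##..#: next=#  (t=1,i=9, bit25=1)
  nb ##...: next=.  (t=3,i=10, bit24=0)
  nb #.###: next=#  (t=3,i=7, bit23=1)
  nb #.##.: next=.  (t=2,i=2, bit22=0)
  nb #.#.#: next=.  (t=1,i=1, bit21=0)
  nb #.#..: next=#  (t=0,i=11, bit20=1)
  nb #..##: next=#  (t=1,i=5, bit19=1)
  nb #..#.: next=#  (t=1,i=10, bit18=1)
  nb #...#: next=#  (t=2,i=7, bit17=1)
  nb #....: next=#  (t=0,i=1, bit16=1)
  nb .####: next=.  (t=0,i=5, bit15=0)
  nb .###.: next=.  (t=1,i=7, bit14=0)
  nb .##.#: next=.  (t=2,i=3, bit13=0)
  nb .##..: next=#  (t=5,i=10, bit12=1)
  nb .#.##: next=.  (t=2,i=1, bit11=0)
  nb .#.#.: next=#  (t=1,i=0, bit10=1)
  nb .#..#: next=.  (t=1,i=4, bit9=0)
  nb .#...: next=.  (t=0,i=0, bit8=0)
  nb ..###: next=.  (t=0,i=4, bit7=0)
  nb ..##.: next=#  (t=2,i=9, bit6=1)
  nb ..#.#: next=.  (t=1,i=11, bit5=0)
  nb ..#..: next=#  (t=4,i=7, bit4=1)
  nb ...##: next=#  (t=0,i=3, bit3=1)
  nb ...#.: next=.  (t=3,i=4, bit2=0)
  nb ....#: next=.  (t=0,i=2, bit1=0)
  nb .....: next=#  (t=3,i=0, bit0=1)
  bits 11001010100111110001010001011001 = 3399423065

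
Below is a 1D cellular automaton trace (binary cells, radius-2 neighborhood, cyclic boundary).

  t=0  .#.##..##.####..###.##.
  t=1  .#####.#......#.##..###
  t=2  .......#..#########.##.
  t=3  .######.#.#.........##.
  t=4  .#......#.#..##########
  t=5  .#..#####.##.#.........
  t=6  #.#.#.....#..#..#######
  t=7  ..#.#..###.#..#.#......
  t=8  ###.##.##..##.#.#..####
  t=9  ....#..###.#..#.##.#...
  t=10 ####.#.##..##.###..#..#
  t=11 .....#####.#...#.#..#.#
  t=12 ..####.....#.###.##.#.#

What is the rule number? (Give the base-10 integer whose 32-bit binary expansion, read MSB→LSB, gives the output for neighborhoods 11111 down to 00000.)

  nb #####: next=.  (t=1,i=3, bit31=0)
  nb ####.: next=.  (t=0,i=12, bit30=0)
  nb ###.#: next=.  (t=0,i=18, bit29=0)
  nb ###..: next=.  (t=0,i=13, bit28=0)
  nb ##.##: next=.  (t=0,i=9, bit27=0)
  nb ##.#.: next=.  (t=1,i=6, bit26=0)
  nb ##..#: next=#  (t=0,i=5, bit25=1)
  nb ##...: next=.  (t=2,i=22, bit24=0)
  nb #.###: next=.  (t=0,i=10, bit23=0)
  nb #.##.: next=#  (t=0,i=3, bit22=1)
  nb #.#.#: next=#  (t=3,i=8, bit21=1)
  nb #.#..: next=#  (t=1,i=7, bit20=1)
  nb #..##: next=.  (t=0,i=6, bit19=0)
  nb #..#.: next=.  (t=0,i=0, bit18=0)
  nb #...#: next=#  (t=11,i=13, bit17=1)
  nb #....: next=.  (t=1,i=9, bit16=0)
  nb .####: next=.  (t=0,i=11, bit15=0)
  nb .###.: next=#  (t=0,i=17, bit14=1)
  nb .##.#: next=.  (t=0,i=8, bit13=0)
  nb .##..: next=#  (t=0,i=4, bit12=1)
  nb .#.##: next=#  (t=0,i=2, bit11=1)
  nb .#.#.: next=.  (t=3,i=9, bit10=0)
  nb .#..#: next=#  (t=2,i=8, bit9=1)
  nb .#...: next=.  (t=1,i=8, bit8=0)
  nb ..###: next=#  (t=0,i=16, bit7=1)
  nb ..##.: next=#  (t=0,i=7, bit6=1)
  nb ..#.#: next=#  (t=0,i=1, bit5=1)
  nb ..#..: next=.  (t=2,i=7, bit4=0)
  nb ...##: next=#  (t=3,i=19, bit3=1)
  nb ...#.: next=#  (t=1,i=13, bit2=1)
  nb ....#: next=#  (t=1,i=12, bit1=1)
  nb .....: next=#  (t=1,i=10, bit0=1)
  bits 00000010011100100101101011101111 = 41048815

41048815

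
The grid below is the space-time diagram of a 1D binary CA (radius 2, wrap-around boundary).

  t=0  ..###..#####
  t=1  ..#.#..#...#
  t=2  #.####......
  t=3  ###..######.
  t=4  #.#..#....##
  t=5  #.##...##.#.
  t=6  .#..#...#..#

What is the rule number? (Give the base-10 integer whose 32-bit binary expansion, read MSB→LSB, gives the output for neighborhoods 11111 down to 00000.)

  #####|.  b31=0 t=0,i=9
  ####.|.  b30=0 t=0,i=10
  ###.#|#  b29=1 t=3,i=10
  ###..|#  b28=1 t=0,i=4
  ##.##|#  b27=1 t=3,i=11
  ##.#.|.  b26=0 t=4,i=1
  ##..#|.  b25=0 t=0,i=0
  ##...|#  b24=1 t=2,i=6
  #.###|#  b23=1 t=2,i=2
  #.##.|.  b22=0 t=5,i=2
  #.#.#|.  b21=0 t=5,i=0
  #.#..|#  b20=1 t=1,i=4
  #..##|.  b19=0 t=0,i=1
  #..#.|.  b18=0 t=1,i=1
  #...#|.  b17=0 t=1,i=9
  #....|#  b16=1 t=2,i=7
  .####|.  b15=0 t=0,i=8
  .###.|.  b14=0 t=0,i=3
  .##.#|#  b13=1 t=5,i=8
  .##..|.  b12=0 t=5,i=3
  .#.##|#  b11=1 t=2,i=1
  .#.#.|#  b10=1 t=1,i=3
  .#..#|#  b9=1 t=1,i=0
  .#...|.  b8=0 t=1,i=8
  ..###|#  b7=1 t=0,i=2
  ..##.|.  b6=0 t=5,i=7
  ..#.#|#  b5=1 t=1,i=2
  ..#..|.  b4=0 t=1,i=7
  ...##|.  b3=0 t=4,i=9
  ...#.|.  b2=0 t=1,i=10
  ....#|#  b1=1 t=2,i=10
  .....|#  b0=1 t=2,i=8
  bits 00111001100100010010111010100011 = 965815971

965815971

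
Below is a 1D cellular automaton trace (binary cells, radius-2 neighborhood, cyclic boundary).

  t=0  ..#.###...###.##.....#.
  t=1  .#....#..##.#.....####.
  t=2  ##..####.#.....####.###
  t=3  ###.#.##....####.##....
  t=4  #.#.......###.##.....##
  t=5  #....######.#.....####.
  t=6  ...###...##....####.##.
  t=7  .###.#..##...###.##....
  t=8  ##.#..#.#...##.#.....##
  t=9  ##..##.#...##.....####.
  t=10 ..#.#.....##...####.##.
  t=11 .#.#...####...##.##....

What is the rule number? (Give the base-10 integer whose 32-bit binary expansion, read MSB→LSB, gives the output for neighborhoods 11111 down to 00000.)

  nb #####: next=.  (t=2,i=22, bit31=0)
  nb ####.: next=#  (t=1,i=20, bit30=1)
  nb ###.#: next=#  (t=0,i=12, bit29=1)
  nb ###..: next=#  (t=0,i=6, bit28=1)
  nb ##.##: next=.  (t=0,i=13, bit27=0)
  nb ##.#.: next=.  (t=1,i=11, bit26=0)
  nb ##..#: next=#  (t=1,i=22, bit25=1)
  nb ##...: next=.  (t=0,i=7, bit24=0)
  nb #.###: next=.  (t=0,i=4, bit23=0)
  nb #.##.: next=.  (t=0,i=14, bit22=0)
  nb #.#.#: next=.  (t=3,i=4, bit21=0)
  nb #.#..: next=.  (t=1,i=12, bit20=0)
  nb #..##: next=.  (t=1,i=8, bit19=0)
  nb #..#.: next=#  (t=1,i=0, bit18=1)
  nb #...#: next=.  (t=0,i=0, bit17=0)
  nb #....: next=.  (t=0,i=17, bit16=0)
  nb .####: next=.  (t=1,i=19, bit15=0)
  nb .###.: next=.  (t=0,i=5, bit14=0)
  nb .##.#: next=.  (t=1,i=10, bit13=0)
  nb .##..: next=.  (t=0,i=15, bit12=0)
  nb .#.##: next=.  (t=0,i=3, bit11=0)
  nb .#.#.: next=#  (t=8,i=7, bit10=1)
  nb .#..#: next=#  (t=1,i=7, bit9=1)
  nb .#...: next=.  (t=0,i=22, bit8=0)
  nb ..###: next=#  (t=0,i=10, bit7=1)
  nb ..##.: next=#  (t=1,i=9, bit6=1)
  nb ..#.#: next=.  (t=0,i=2, bit5=0)
  nb ..#..: next=#  (t=0,i=21, bit4=1)
  nb ...##: next=#  (t=0,i=9, bit3=1)
  nb ...#.: next=#  (t=0,i=1, bit2=1)
  nb ....#: next=#  (t=0,i=19, bit1=1)
  nb .....: next=#  (t=0,i=18, bit0=1)
  bits 01110010000001000000011011011111 = 1912866527

1912866527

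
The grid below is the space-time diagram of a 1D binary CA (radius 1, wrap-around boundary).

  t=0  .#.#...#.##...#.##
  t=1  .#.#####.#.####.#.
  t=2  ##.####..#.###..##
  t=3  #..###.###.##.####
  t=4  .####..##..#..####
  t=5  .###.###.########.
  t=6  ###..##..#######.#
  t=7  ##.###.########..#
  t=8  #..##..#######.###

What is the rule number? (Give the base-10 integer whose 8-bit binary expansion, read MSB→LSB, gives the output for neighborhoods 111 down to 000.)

159

  [7] ### => #  t=1,i=4
  [6] ##. => .  t=0,i=10
  [5] #.# => .  t=0,i=0
  [4] #.. => #  t=0,i=4
  [3] .## => #  t=0,i=9
  [2] .#. => #  t=0,i=1
  [1] ..# => #  t=0,i=6
  [0] ... => #  t=0,i=5
  bits 10011111 = 159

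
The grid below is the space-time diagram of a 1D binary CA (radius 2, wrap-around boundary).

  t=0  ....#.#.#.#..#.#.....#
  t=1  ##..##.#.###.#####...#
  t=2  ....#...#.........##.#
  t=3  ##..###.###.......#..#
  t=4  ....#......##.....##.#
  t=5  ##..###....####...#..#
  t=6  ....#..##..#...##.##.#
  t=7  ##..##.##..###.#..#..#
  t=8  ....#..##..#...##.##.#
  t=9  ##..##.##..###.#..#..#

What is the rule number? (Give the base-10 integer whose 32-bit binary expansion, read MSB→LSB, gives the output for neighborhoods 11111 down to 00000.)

  nb #####: next=.  (t=1,i=15, bit31=0)
  nb ####.: next=.  (t=1,i=16, bit30=0)
  nb ###.#: next=.  (t=1,i=11, bit29=0)
  nb ###..: next=.  (t=1,i=1, bit28=0)
  nb ##.##: next=.  (t=1,i=12, bit27=0)
  nb ##.#.: next=.  (t=1,i=6, bit26=0)
  nb ##..#: next=.  (t=1,i=2, bit25=0)
  nb ##...: next=#  (t=1,i=18, bit24=1)
  nb #.###: next=.  (t=1,i=9, bit23=0)
  nb #.##.: next=#  (t=6,i=18, bit22=1)
  nb #.#.#: next=.  (t=0,i=6, bit21=0)
  nb #.#..: next=#  (t=0,i=10, bit20=1)
  nb #..##: next=.  (t=1,i=3, bit19=0)
  nb #..#.: next=.  (t=0,i=12, bit18=0)
  nb #...#: next=#  (t=1,i=19, bit17=1)
  nb #....: next=#  (t=0,i=1, bit16=1)
  nb .####: next=.  (t=1,i=14, bit15=0)
  nb .###.: next=.  (t=1,i=0, bit14=0)
  nb .##.#: next=.  (t=1,i=5, bit13=0)
  nb .##..: next=#  (t=4,i=12, bit12=1)
  nb .#.##: next=#  (t=1,i=8, bit11=1)
  nb .#.#.: next=#  (t=0,i=5, bit10=1)
  nb .#..#: next=#  (t=0,i=11, bit9=1)
  nb .#...: next=#  (t=0,i=0, bit8=1)
  nb ..###: next=#  (t=1,i=21, bit7=1)
  nb ..##.: next=#  (t=1,i=4, bit6=1)
  nb ..#.#: next=#  (t=0,i=4, bit5=1)
  nb ..#..: next=#  (t=0,i=21, bit4=1)
  nb ...##: next=.  (t=1,i=20, bit3=0)
  nb ...#.: next=.  (t=0,i=3, bit2=0)
  nb ....#: next=.  (t=0,i=2, bit1=0)
  nb .....: next=.  (t=0,i=18, bit0=0)
  bits 00000001010100110001111111110000 = 22224880

22224880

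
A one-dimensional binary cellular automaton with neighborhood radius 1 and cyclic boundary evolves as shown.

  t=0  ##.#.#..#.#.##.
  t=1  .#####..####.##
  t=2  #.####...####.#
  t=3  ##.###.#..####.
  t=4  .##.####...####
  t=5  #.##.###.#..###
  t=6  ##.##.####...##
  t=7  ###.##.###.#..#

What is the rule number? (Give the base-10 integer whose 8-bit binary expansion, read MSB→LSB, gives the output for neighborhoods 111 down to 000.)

  [7] ### => #  t=1,i=2
  [6] ##. => #  t=0,i=1
  [5] #.# => #  t=0,i=2
  [4] #.. => .  t=0,i=6
  [3] .## => .  t=0,i=0
  [2] .#. => #  t=0,i=3
  [1] ..# => .  t=0,i=7
  [0] ... => #  t=2,i=7
  bits 11100101 = 229

229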